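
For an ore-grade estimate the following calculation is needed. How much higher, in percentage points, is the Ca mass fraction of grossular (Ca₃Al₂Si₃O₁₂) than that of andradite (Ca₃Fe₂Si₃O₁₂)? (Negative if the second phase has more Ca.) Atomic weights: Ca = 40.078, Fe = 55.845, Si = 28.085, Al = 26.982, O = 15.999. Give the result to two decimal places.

3.03 percentage points

M(Ca₃Al₂Si₃O₁₂) = 450.441 g/mol, so wt% Ca = 120.234/450.441 × 100 = 26.69%.
M(Ca₃Fe₂Si₃O₁₂) = 508.167 g/mol, so wt% Ca = 120.234/508.167 × 100 = 23.66%.
26.69 − 23.66 = 3.03 pp.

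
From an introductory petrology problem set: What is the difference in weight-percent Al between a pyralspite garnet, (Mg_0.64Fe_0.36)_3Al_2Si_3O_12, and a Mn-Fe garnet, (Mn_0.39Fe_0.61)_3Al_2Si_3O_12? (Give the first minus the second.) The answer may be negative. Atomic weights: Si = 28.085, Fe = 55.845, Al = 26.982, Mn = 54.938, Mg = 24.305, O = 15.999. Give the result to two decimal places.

Al in (Mg_0.64Fe_0.36)_3Al_2Si_3O_12: molar mass 437.185 g/mol; 2×26.982 = 53.964 g → 12.34 wt%.
Al in (Mn_0.39Fe_0.61)_3Al_2Si_3O_12: molar mass 496.681 g/mol; 2×26.982 = 53.964 g → 10.86 wt%.
Difference = 12.34 − 10.86 = 1.48 percentage points.

1.48 percentage points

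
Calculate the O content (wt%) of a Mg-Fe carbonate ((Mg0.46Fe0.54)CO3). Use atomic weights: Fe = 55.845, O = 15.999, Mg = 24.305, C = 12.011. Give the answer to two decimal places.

47.36 wt%

M((Mg0.46Fe0.54)CO3) = 101.345 g/mol.
O contributes 3 × 15.999 = 47.997 g per mole.
47.997/101.345 = 0.4736 → 47.36%.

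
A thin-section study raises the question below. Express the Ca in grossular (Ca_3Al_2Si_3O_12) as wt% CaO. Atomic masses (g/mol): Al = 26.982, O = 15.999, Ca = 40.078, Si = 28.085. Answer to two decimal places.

37.35 wt%

Formula mass = 450.441 g/mol.
3 Ca → 3.0000 mol CaO per formula unit; M(CaO) = 56.077, so CaO mass = 168.231 g.
168.231/450.441 × 100 = 37.35 wt%.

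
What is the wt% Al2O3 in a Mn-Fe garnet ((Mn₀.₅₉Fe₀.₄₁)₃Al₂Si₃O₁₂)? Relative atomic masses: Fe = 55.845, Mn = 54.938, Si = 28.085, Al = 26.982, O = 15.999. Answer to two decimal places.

Molar mass of (Mn₀.₅₉Fe₀.₄₁)₃Al₂Si₃O₁₂ = 1.77×54.938 + 1.23×55.845 + 2×26.982 + 3×28.085 + 12×15.999 = 496.137 g/mol.
Each formula unit contains 2 Al, equivalent to 2/2 = 1.0000 mol Al2O3.
M(Al2O3) = 2×26.982 + 3×15.999 = 101.961 g/mol.
Mass of Al2O3 per formula unit = 1.0000 × 101.961 = 101.961 g.
Al2O3 wt% = 101.961 / 496.137 × 100 = 20.55%.

20.55 wt%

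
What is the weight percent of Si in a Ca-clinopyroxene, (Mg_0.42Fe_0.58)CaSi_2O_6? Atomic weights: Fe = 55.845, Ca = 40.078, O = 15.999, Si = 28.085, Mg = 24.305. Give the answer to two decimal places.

23.92 weight percent

Molar mass of (Mg_0.42Fe_0.58)CaSi_2O_6: 0.42*24.305 + 0.58*55.845 + 1*40.078 + 2*28.085 + 6*15.999 = 234.840 g/mol.
Mass of Si per formula unit: 2 × 28.085 = 56.170 g.
Weight fraction Si = 56.170 / 234.840 = 0.2392.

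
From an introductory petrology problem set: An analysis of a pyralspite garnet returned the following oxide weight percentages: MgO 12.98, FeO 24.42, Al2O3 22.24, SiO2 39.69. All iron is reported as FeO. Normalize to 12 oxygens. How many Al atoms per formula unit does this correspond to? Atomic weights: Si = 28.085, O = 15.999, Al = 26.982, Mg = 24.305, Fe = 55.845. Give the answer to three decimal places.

1.985 Al apfu

12.98 wt% MgO ÷ 40.304 g/mol = 0.32205 mol, giving 0.32205 Mg and 0.32205 O.
24.42 wt% FeO ÷ 71.844 g/mol = 0.33990 mol, giving 0.33990 Fe and 0.33990 O.
22.24 wt% Al2O3 ÷ 101.961 g/mol = 0.21812 mol, giving 0.43624 Al and 0.65436 O.
39.69 wt% SiO2 ÷ 60.083 g/mol = 0.66059 mol, giving 0.66059 Si and 1.32118 O.
Oxygen sums to 2.63749; scaling by 12/2.63749 = 4.54978 puts the formula on 12 O.
Al: 0.43624 × 4.54978 = 1.985 atoms per formula unit.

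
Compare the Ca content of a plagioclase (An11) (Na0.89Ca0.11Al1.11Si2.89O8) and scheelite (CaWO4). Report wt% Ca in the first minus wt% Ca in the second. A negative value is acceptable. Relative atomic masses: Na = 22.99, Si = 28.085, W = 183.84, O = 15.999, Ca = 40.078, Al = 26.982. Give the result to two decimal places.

-12.25 percentage points

M(Na0.89Ca0.11Al1.11Si2.89O8) = 263.977 g/mol, so wt% Ca = 4.409/263.977 × 100 = 1.67%.
M(CaWO4) = 287.914 g/mol, so wt% Ca = 40.078/287.914 × 100 = 13.92%.
1.67 − 13.92 = -12.25 pp.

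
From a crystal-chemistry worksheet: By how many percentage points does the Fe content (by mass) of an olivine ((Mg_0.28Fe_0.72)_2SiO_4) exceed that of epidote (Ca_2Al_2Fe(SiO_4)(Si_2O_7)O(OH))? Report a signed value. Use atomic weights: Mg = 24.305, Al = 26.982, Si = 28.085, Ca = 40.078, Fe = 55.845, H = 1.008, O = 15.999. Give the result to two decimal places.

31.65 percentage points

First mineral: 80.417 g Fe in 186.109 g formula = 43.21 wt% Fe.
Second mineral: 55.845 g Fe in 483.215 g formula = 11.56 wt% Fe.
43.21% − 11.56% gives a difference of 31.65 percentage points.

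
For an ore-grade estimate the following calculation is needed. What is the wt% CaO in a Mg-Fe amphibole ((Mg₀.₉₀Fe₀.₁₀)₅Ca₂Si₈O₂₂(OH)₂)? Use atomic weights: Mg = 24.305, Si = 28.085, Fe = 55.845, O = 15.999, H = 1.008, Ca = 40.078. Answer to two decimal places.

13.54 wt%

Formula mass = 828.123 g/mol.
2 Ca → 2.0000 mol CaO per formula unit; M(CaO) = 56.077, so CaO mass = 112.154 g.
112.154/828.123 × 100 = 13.54 wt%.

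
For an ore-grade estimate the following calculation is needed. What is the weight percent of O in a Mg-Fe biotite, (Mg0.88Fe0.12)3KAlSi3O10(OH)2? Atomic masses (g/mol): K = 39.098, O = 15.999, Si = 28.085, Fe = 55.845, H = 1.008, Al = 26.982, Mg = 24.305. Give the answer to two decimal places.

44.79 weight percent

M((Mg0.88Fe0.12)3KAlSi3O10(OH)2) = 428.608 g/mol.
O contributes 12 × 15.999 = 191.988 g per mole.
191.988/428.608 = 0.4479 → 44.79%.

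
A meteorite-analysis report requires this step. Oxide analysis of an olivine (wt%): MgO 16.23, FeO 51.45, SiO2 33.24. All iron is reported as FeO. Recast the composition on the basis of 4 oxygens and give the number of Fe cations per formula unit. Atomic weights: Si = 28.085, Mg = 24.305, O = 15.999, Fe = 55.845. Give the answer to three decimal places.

MgO (M=40.304): mol = 0.40269; Mg = 0.40269, O = 0.40269.
FeO (M=71.844): mol = 0.71613; Fe = 0.71613, O = 0.71613.
SiO2 (M=60.083): mol = 0.55323; Si = 0.55323, O = 1.10646.
ΣO = 2.22528; factor = 4/ΣO = 1.79753.
Fe apfu = 0.71613 × 1.79753 = 1.287.

1.287 Fe apfu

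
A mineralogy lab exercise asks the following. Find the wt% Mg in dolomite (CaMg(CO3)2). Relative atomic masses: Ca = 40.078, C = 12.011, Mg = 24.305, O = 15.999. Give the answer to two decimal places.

13.18 weight percent

Molar mass of CaMg(CO3)2: 1×40.078 + 1×24.305 + 2×12.011 + 6×15.999 = 184.399 g/mol.
Mass of Mg per formula unit: 1 × 24.305 = 24.305 g.
Weight fraction Mg = 24.305 / 184.399 = 0.1318.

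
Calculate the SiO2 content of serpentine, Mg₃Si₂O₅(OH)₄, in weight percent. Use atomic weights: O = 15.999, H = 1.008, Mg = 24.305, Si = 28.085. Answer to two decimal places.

43.36 wt%

M(Mg₃Si₂O₅(OH)₄) = 277.108 g/mol; M(SiO2) = 60.083 g/mol.
Moles SiO2 per formula unit = 2 Si ÷ 1 = 2.0000.
SiO2 fraction = (2.0000 × 60.083) / 277.108 = 120.166/277.108 = 0.4336.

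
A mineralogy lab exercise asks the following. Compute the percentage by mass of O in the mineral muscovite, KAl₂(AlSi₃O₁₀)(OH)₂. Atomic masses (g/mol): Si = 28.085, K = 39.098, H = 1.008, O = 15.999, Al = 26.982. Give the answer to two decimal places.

M(KAl₂(AlSi₃O₁₀)(OH)₂) = 398.303 g/mol.
O contributes 12 × 15.999 = 191.988 g per mole.
191.988/398.303 = 0.4820 → 48.20%.

48.20 mass %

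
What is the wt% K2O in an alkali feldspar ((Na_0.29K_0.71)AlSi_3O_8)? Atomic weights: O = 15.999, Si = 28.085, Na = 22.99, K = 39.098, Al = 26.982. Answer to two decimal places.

Molar mass of (Na_0.29K_0.71)AlSi_3O_8 = 0.29×22.99 + 0.71×39.098 + 1×26.982 + 3×28.085 + 8×15.999 = 273.656 g/mol.
Each formula unit contains 0.71 K, equivalent to 0.71/2 = 0.3550 mol K2O.
M(K2O) = 2×39.098 + 1×15.999 = 94.195 g/mol.
Mass of K2O per formula unit = 0.3550 × 94.195 = 33.439 g.
K2O wt% = 33.439 / 273.656 × 100 = 12.22%.

12.22 wt%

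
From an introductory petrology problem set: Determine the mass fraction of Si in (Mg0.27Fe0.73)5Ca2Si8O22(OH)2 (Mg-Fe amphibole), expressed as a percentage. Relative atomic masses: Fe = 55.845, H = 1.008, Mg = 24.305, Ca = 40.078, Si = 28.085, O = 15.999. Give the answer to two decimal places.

Molar mass of (Mg0.27Fe0.73)5Ca2Si8O22(OH)2: 1.35*24.305 + 3.65*55.845 + 2*40.078 + 8*28.085 + 24*15.999 + 2*1.008 = 927.474 g/mol.
Mass of Si per formula unit: 8 × 28.085 = 224.680 g.
Weight fraction Si = 224.680 / 927.474 = 0.2422.

24.22 weight percent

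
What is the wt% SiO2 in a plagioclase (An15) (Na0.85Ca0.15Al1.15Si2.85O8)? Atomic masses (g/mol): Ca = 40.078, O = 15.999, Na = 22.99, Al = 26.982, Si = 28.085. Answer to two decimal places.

64.71 wt%

M(Na0.85Ca0.15Al1.15Si2.85O8) = 264.617 g/mol; M(SiO2) = 60.083 g/mol.
Moles SiO2 per formula unit = 2.85 Si ÷ 1 = 2.8500.
SiO2 fraction = (2.8500 × 60.083) / 264.617 = 171.237/264.617 = 0.6471.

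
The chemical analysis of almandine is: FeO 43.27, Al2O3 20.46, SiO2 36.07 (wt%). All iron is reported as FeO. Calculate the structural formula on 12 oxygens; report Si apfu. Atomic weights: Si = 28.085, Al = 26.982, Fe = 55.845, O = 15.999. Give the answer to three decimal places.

2.996 Si apfu

FeO: 43.27/71.844 = 0.60228 mol → 0.60228 mol Fe, 0.60228 mol O.
Al2O3: 20.46/101.961 = 0.20066 mol → 0.40132 mol Al, 0.60198 mol O.
SiO2: 36.07/60.083 = 0.60034 mol → 0.60034 mol Si, 1.20068 mol O.
Total oxygen = 2.40494 mol. Normalization factor = 12/2.40494 = 4.98973.
Si per 12 O = 0.60034 × 4.98973 = 2.996.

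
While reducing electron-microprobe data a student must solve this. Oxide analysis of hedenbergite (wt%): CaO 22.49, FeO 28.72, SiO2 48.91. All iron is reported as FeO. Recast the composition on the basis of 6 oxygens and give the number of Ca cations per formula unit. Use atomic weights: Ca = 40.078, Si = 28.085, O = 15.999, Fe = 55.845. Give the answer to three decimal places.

0.991 Ca apfu

22.49 wt% CaO ÷ 56.077 g/mol = 0.40106 mol, giving 0.40106 Ca and 0.40106 O.
28.72 wt% FeO ÷ 71.844 g/mol = 0.39976 mol, giving 0.39976 Fe and 0.39976 O.
48.91 wt% SiO2 ÷ 60.083 g/mol = 0.81404 mol, giving 0.81404 Si and 1.62808 O.
Oxygen sums to 2.42890; scaling by 6/2.42890 = 2.47025 puts the formula on 6 O.
Ca: 0.40106 × 2.47025 = 0.991 atoms per formula unit.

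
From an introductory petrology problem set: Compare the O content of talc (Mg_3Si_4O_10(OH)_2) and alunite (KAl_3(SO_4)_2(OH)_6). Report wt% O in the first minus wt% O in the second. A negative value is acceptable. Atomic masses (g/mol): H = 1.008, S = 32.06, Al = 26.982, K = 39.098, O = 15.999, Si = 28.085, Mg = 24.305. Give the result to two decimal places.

First mineral: 191.988 g O in 379.259 g formula = 50.62 wt% O.
Second mineral: 223.986 g O in 414.198 g formula = 54.08 wt% O.
50.62% − 54.08% gives a difference of -3.46 percentage points.

-3.46 percentage points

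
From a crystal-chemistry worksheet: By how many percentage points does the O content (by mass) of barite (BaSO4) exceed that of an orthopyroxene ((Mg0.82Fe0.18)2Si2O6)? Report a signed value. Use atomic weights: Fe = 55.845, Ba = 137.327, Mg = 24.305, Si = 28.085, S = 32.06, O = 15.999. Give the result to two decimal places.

M(BaSO4) = 233.383 g/mol, so wt% O = 63.996/233.383 × 100 = 27.42%.
M((Mg0.82Fe0.18)2Si2O6) = 212.128 g/mol, so wt% O = 95.994/212.128 × 100 = 45.25%.
27.42 − 45.25 = -17.83 pp.

-17.83 percentage points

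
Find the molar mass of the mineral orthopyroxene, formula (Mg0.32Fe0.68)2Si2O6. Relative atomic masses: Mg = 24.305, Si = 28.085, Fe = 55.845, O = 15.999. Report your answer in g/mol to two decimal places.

243.67 g/mol

The formula mass is the sum 0.64·24.305 + 1.36·55.845 + 2·28.085 + 6·15.999.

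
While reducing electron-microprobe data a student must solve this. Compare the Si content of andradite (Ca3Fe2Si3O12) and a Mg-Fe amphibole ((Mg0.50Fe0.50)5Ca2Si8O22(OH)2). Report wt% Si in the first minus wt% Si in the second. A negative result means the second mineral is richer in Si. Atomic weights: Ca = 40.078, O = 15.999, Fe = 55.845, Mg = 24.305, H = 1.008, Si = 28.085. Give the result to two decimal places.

First mineral: 84.255 g Si in 508.167 g formula = 16.58 wt% Si.
Second mineral: 224.680 g Si in 891.203 g formula = 25.21 wt% Si.
16.58% − 25.21% gives a difference of -8.63 percentage points.

-8.63 percentage points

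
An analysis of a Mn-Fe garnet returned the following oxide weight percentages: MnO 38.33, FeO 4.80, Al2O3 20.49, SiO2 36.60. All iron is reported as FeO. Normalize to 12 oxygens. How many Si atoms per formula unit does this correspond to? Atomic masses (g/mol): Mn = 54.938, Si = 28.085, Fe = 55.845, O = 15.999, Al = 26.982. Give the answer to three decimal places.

MnO: 38.33/70.937 = 0.54034 mol → 0.54034 mol Mn, 0.54034 mol O.
FeO: 4.80/71.844 = 0.06681 mol → 0.06681 mol Fe, 0.06681 mol O.
Al2O3: 20.49/101.961 = 0.20096 mol → 0.40192 mol Al, 0.60288 mol O.
SiO2: 36.60/60.083 = 0.60916 mol → 0.60916 mol Si, 1.21832 mol O.
Total oxygen = 2.42835 mol. Normalization factor = 12/2.42835 = 4.94163.
Si per 12 O = 0.60916 × 4.94163 = 3.010.

3.010 Si apfu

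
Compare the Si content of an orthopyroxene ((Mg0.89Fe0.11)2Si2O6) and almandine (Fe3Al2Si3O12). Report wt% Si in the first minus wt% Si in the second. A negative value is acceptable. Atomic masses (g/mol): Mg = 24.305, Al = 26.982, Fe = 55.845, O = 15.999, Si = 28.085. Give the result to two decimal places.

M((Mg0.89Fe0.11)2Si2O6) = 207.713 g/mol, so wt% Si = 56.170/207.713 × 100 = 27.04%.
M(Fe3Al2Si3O12) = 497.742 g/mol, so wt% Si = 84.255/497.742 × 100 = 16.93%.
27.04 − 16.93 = 10.11 pp.

10.11 percentage points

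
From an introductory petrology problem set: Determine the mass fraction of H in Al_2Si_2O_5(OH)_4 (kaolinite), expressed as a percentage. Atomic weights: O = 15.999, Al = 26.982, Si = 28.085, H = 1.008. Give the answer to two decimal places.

M(Al_2Si_2O_5(OH)_4) = 258.157 g/mol.
H contributes 4 × 1.008 = 4.032 g per mole.
4.032/258.157 = 0.0156 → 1.56%.

1.56 wt%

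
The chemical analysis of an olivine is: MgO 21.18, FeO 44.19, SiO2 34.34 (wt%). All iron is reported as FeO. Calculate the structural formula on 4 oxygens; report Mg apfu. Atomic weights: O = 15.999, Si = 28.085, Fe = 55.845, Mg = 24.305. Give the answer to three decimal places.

21.18 wt% MgO ÷ 40.304 g/mol = 0.52551 mol, giving 0.52551 Mg and 0.52551 O.
44.19 wt% FeO ÷ 71.844 g/mol = 0.61508 mol, giving 0.61508 Fe and 0.61508 O.
34.34 wt% SiO2 ÷ 60.083 g/mol = 0.57154 mol, giving 0.57154 Si and 1.14308 O.
Oxygen sums to 2.28367; scaling by 4/2.28367 = 1.75157 puts the formula on 4 O.
Mg: 0.52551 × 1.75157 = 0.920 atoms per formula unit.

0.920 Mg apfu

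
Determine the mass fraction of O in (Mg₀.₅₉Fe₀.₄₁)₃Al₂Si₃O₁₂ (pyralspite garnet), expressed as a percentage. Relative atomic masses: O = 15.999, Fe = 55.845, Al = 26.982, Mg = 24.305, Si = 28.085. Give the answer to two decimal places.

Formula mass = 1.77×24.305 + 1.23×55.845 + 2×26.982 + 3×28.085 + 12×15.999 = 441.916 g/mol, of which 191.988 g is O.
So O makes up 191.988/441.916 = 0.4344 of the mass, i.e. 43.44%.

43.44 mass %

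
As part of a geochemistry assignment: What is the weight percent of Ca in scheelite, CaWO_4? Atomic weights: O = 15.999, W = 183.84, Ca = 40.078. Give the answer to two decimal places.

Molar mass of CaWO_4: 1×40.078 + 1×183.84 + 4×15.999 = 287.914 g/mol.
Mass of Ca per formula unit: 1 × 40.078 = 40.078 g.
Weight fraction Ca = 40.078 / 287.914 = 0.1392.

13.92 weight percent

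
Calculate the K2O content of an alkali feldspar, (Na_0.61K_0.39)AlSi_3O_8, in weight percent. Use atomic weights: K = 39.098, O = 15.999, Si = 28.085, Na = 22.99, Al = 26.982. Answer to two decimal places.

6.84 wt%

Molar mass of (Na_0.61K_0.39)AlSi_3O_8 = 0.61·22.99 + 0.39·39.098 + 1·26.982 + 3·28.085 + 8·15.999 = 268.501 g/mol.
Each formula unit contains 0.39 K, equivalent to 0.39/2 = 0.1950 mol K2O.
M(K2O) = 2×39.098 + 1×15.999 = 94.195 g/mol.
Mass of K2O per formula unit = 0.1950 × 94.195 = 18.368 g.
K2O wt% = 18.368 / 268.501 × 100 = 6.84%.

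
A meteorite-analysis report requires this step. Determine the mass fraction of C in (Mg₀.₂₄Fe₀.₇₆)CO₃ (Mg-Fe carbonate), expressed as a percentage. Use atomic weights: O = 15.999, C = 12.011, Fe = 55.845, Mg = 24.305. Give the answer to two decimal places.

11.09 mass %

Formula mass = 0.24*24.305 + 0.76*55.845 + 1*12.011 + 3*15.999 = 108.283 g/mol, of which 12.011 g is C.
So C makes up 12.011/108.283 = 0.1109 of the mass, i.e. 11.09%.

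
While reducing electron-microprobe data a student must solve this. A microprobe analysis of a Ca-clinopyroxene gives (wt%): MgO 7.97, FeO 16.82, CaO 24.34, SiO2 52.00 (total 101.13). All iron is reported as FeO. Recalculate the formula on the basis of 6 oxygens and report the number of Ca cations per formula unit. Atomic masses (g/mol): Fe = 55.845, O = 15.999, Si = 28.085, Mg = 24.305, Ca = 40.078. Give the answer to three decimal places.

7.97 wt% MgO ÷ 40.304 g/mol = 0.19775 mol, giving 0.19775 Mg and 0.19775 O.
16.82 wt% FeO ÷ 71.844 g/mol = 0.23412 mol, giving 0.23412 Fe and 0.23412 O.
24.34 wt% CaO ÷ 56.077 g/mol = 0.43405 mol, giving 0.43405 Ca and 0.43405 O.
52.00 wt% SiO2 ÷ 60.083 g/mol = 0.86547 mol, giving 0.86547 Si and 1.73094 O.
Oxygen sums to 2.59686; scaling by 6/2.59686 = 2.31048 puts the formula on 6 O.
Ca: 0.43405 × 2.31048 = 1.003 atoms per formula unit.

1.003 Ca apfu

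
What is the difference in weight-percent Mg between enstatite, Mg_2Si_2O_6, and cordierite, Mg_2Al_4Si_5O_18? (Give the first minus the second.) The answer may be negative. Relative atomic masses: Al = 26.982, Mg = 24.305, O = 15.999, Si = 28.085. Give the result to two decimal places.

M(Mg_2Si_2O_6) = 200.774 g/mol, so wt% Mg = 48.610/200.774 × 100 = 24.21%.
M(Mg_2Al_4Si_5O_18) = 584.945 g/mol, so wt% Mg = 48.610/584.945 × 100 = 8.31%.
24.21 − 8.31 = 15.90 pp.

15.90 percentage points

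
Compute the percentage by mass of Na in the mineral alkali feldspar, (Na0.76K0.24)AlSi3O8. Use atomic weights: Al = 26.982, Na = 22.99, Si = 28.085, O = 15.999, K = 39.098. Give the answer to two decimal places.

M((Na0.76K0.24)AlSi3O8) = 266.085 g/mol.
Na contributes 0.76 × 22.99 = 17.472 g per mole.
17.472/266.085 = 0.0657 → 6.57%.

6.57 mass %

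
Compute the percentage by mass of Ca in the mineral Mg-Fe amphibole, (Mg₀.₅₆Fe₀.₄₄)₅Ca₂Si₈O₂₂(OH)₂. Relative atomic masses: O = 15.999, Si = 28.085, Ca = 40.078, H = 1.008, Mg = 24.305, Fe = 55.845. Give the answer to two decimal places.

Formula mass = 2.80·24.305 + 2.20·55.845 + 2·40.078 + 8·28.085 + 24·15.999 + 2·1.008 = 881.741 g/mol, of which 80.156 g is Ca.
So Ca makes up 80.156/881.741 = 0.0909 of the mass, i.e. 9.09%.

9.09 weight percent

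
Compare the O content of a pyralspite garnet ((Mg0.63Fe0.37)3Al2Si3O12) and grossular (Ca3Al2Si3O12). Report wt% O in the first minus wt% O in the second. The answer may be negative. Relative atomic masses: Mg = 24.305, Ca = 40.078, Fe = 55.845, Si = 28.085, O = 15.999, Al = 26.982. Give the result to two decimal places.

M((Mg0.63Fe0.37)3Al2Si3O12) = 438.131 g/mol, so wt% O = 191.988/438.131 × 100 = 43.82%.
M(Ca3Al2Si3O12) = 450.441 g/mol, so wt% O = 191.988/450.441 × 100 = 42.62%.
43.82 − 42.62 = 1.20 pp.

1.20 percentage points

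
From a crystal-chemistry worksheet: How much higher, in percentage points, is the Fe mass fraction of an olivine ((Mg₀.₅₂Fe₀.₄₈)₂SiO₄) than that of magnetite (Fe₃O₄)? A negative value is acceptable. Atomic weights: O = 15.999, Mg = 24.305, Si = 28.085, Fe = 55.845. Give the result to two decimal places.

-41.00 percentage points

First mineral: 53.611 g Fe in 170.969 g formula = 31.36 wt% Fe.
Second mineral: 167.535 g Fe in 231.531 g formula = 72.36 wt% Fe.
31.36% − 72.36% gives a difference of -41.00 percentage points.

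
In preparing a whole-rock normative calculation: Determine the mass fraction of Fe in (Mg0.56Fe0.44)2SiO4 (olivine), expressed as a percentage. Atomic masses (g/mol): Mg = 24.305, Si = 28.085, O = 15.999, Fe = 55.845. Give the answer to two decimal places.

29.17 wt%

M((Mg0.56Fe0.44)2SiO4) = 168.446 g/mol.
Fe contributes 0.88 × 55.845 = 49.144 g per mole.
49.144/168.446 = 0.2917 → 29.17%.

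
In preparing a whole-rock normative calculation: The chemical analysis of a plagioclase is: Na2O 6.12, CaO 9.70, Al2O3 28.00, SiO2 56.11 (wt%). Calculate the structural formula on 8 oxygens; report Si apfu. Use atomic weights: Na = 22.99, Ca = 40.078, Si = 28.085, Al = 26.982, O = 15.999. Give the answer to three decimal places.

6.12 wt% Na2O ÷ 61.979 g/mol = 0.09874 mol, giving 0.19748 Na and 0.09874 O.
9.70 wt% CaO ÷ 56.077 g/mol = 0.17298 mol, giving 0.17298 Ca and 0.17298 O.
28.00 wt% Al2O3 ÷ 101.961 g/mol = 0.27461 mol, giving 0.54922 Al and 0.82383 O.
56.11 wt% SiO2 ÷ 60.083 g/mol = 0.93387 mol, giving 0.93387 Si and 1.86774 O.
Oxygen sums to 2.96329; scaling by 8/2.96329 = 2.69970 puts the formula on 8 O.
Si: 0.93387 × 2.69970 = 2.521 atoms per formula unit.

2.521 Si apfu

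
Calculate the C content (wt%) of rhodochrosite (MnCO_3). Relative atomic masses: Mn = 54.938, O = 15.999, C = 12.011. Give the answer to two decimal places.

10.45 wt%

Formula mass = 1*54.938 + 1*12.011 + 3*15.999 = 114.946 g/mol, of which 12.011 g is C.
So C makes up 12.011/114.946 = 0.1045 of the mass, i.e. 10.45%.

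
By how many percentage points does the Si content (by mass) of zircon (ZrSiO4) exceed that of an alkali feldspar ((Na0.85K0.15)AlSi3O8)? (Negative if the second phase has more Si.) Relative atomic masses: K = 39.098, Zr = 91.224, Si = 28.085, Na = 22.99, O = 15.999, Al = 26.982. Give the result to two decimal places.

-16.52 percentage points

Si in ZrSiO4: molar mass 183.305 g/mol; 1×28.085 = 28.085 g → 15.32 wt%.
Si in (Na0.85K0.15)AlSi3O8: molar mass 264.635 g/mol; 3×28.085 = 84.255 g → 31.84 wt%.
Difference = 15.32 − 31.84 = -16.52 percentage points.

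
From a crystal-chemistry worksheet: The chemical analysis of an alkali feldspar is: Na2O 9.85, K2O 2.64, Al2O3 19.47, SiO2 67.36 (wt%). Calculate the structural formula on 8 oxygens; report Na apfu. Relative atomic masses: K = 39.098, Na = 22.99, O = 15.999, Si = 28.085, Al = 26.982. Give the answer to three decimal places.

9.85 wt% Na2O ÷ 61.979 g/mol = 0.15892 mol, giving 0.31784 Na and 0.15892 O.
2.64 wt% K2O ÷ 94.195 g/mol = 0.02803 mol, giving 0.05606 K and 0.02803 O.
19.47 wt% Al2O3 ÷ 101.961 g/mol = 0.19096 mol, giving 0.38192 Al and 0.57288 O.
67.36 wt% SiO2 ÷ 60.083 g/mol = 1.12112 mol, giving 1.12112 Si and 2.24224 O.
Oxygen sums to 3.00207; scaling by 8/3.00207 = 2.66483 puts the formula on 8 O.
Na: 0.31784 × 2.66483 = 0.847 atoms per formula unit.

0.847 Na apfu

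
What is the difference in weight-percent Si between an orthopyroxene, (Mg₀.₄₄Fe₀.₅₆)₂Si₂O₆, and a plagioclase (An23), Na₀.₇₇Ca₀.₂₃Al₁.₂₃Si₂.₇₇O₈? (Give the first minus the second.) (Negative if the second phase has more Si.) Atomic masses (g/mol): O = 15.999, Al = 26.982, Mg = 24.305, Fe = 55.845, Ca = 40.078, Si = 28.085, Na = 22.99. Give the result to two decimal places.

-5.47 percentage points

First mineral: 56.170 g Si in 236.099 g formula = 23.79 wt% Si.
Second mineral: 77.795 g Si in 265.896 g formula = 29.26 wt% Si.
23.79% − 29.26% gives a difference of -5.47 percentage points.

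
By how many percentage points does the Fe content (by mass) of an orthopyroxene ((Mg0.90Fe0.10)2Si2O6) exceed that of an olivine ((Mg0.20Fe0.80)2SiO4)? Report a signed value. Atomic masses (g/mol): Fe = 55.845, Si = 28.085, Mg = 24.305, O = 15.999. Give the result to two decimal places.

-41.35 percentage points

Fe in (Mg0.90Fe0.10)2Si2O6: molar mass 207.082 g/mol; 0.20×55.845 = 11.169 g → 5.39 wt%.
Fe in (Mg0.20Fe0.80)2SiO4: molar mass 191.155 g/mol; 1.60×55.845 = 89.352 g → 46.74 wt%.
Difference = 5.39 − 46.74 = -41.35 percentage points.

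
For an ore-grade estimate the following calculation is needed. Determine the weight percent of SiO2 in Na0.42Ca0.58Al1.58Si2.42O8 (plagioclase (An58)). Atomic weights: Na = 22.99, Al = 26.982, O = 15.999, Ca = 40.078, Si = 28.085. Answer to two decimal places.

53.56 wt%

Molar mass of Na0.42Ca0.58Al1.58Si2.42O8 = 0.42·22.99 + 0.58·40.078 + 1.58·26.982 + 2.42·28.085 + 8·15.999 = 271.490 g/mol.
Each formula unit contains 2.42 Si, equivalent to 2.42/1 = 2.4200 mol SiO2.
M(SiO2) = 1×28.085 + 2×15.999 = 60.083 g/mol.
Mass of SiO2 per formula unit = 2.4200 × 60.083 = 145.401 g.
SiO2 wt% = 145.401 / 271.490 × 100 = 53.56%.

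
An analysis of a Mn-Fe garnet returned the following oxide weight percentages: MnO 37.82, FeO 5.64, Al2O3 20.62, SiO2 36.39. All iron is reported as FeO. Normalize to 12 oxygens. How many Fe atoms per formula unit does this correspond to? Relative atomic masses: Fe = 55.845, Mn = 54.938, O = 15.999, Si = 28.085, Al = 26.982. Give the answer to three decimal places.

MnO: 37.82/70.937 = 0.53315 mol → 0.53315 mol Mn, 0.53315 mol O.
FeO: 5.64/71.844 = 0.07850 mol → 0.07850 mol Fe, 0.07850 mol O.
Al2O3: 20.62/101.961 = 0.20223 mol → 0.40446 mol Al, 0.60669 mol O.
SiO2: 36.39/60.083 = 0.60566 mol → 0.60566 mol Si, 1.21132 mol O.
Total oxygen = 2.42966 mol. Normalization factor = 12/2.42966 = 4.93896.
Fe per 12 O = 0.07850 × 4.93896 = 0.388.

0.388 Fe apfu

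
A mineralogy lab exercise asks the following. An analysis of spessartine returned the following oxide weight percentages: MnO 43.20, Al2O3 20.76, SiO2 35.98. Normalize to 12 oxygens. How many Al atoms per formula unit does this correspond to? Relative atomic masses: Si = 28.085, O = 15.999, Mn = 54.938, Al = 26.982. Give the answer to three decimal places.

43.20 wt% MnO ÷ 70.937 g/mol = 0.60899 mol, giving 0.60899 Mn and 0.60899 O.
20.76 wt% Al2O3 ÷ 101.961 g/mol = 0.20361 mol, giving 0.40722 Al and 0.61083 O.
35.98 wt% SiO2 ÷ 60.083 g/mol = 0.59884 mol, giving 0.59884 Si and 1.19768 O.
Oxygen sums to 2.41750; scaling by 12/2.41750 = 4.96381 puts the formula on 12 O.
Al: 0.40722 × 4.96381 = 2.021 atoms per formula unit.

2.021 Al apfu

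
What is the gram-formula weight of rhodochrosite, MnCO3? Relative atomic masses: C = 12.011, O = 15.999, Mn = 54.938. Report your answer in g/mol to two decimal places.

The formula mass is the sum 1(54.938) + 1(12.011) + 3(15.999).

114.95 g/mol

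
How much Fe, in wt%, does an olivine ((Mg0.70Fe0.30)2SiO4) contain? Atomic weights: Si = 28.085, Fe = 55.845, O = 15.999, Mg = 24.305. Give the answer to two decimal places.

20.99 wt%

M((Mg0.70Fe0.30)2SiO4) = 159.615 g/mol.
Fe contributes 0.60 × 55.845 = 33.507 g per mole.
33.507/159.615 = 0.2099 → 20.99%.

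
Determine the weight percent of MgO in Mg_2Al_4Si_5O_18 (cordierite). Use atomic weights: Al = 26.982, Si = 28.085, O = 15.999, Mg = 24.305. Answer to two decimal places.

13.78 wt%

M(Mg_2Al_4Si_5O_18) = 584.945 g/mol; M(MgO) = 40.304 g/mol.
Moles MgO per formula unit = 2 Mg ÷ 1 = 2.0000.
MgO fraction = (2.0000 × 40.304) / 584.945 = 80.608/584.945 = 0.1378.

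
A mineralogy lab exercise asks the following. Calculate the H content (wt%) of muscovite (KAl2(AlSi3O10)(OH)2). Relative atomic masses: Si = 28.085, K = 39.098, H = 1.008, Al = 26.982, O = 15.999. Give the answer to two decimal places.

0.51 wt%

Formula mass = 1·39.098 + 3·26.982 + 3·28.085 + 12·15.999 + 2·1.008 = 398.303 g/mol, of which 2.016 g is H.
So H makes up 2.016/398.303 = 0.0051 of the mass, i.e. 0.51%.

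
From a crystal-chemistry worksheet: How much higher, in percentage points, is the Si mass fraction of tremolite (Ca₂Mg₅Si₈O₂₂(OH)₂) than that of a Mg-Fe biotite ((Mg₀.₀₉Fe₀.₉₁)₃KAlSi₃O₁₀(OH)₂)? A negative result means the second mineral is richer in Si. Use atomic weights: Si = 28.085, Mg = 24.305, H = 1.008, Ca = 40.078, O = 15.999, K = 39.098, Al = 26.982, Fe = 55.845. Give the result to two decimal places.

First mineral: 224.680 g Si in 812.353 g formula = 27.66 wt% Si.
Second mineral: 84.255 g Si in 503.358 g formula = 16.74 wt% Si.
27.66% − 16.74% gives a difference of 10.92 percentage points.

10.92 percentage points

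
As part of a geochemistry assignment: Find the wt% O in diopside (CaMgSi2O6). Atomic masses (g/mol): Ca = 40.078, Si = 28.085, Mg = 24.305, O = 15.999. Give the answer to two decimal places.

44.33 wt%

M(CaMgSi2O6) = 216.547 g/mol.
O contributes 6 × 15.999 = 95.994 g per mole.
95.994/216.547 = 0.4433 → 44.33%.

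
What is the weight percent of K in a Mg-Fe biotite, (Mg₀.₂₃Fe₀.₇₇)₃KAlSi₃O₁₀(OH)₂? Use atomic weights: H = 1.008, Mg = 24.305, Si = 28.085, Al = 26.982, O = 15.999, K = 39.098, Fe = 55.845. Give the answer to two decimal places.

7.98 wt%

M((Mg₀.₂₃Fe₀.₇₇)₃KAlSi₃O₁₀(OH)₂) = 490.111 g/mol.
K contributes 1 × 39.098 = 39.098 g per mole.
39.098/490.111 = 0.0798 → 7.98%.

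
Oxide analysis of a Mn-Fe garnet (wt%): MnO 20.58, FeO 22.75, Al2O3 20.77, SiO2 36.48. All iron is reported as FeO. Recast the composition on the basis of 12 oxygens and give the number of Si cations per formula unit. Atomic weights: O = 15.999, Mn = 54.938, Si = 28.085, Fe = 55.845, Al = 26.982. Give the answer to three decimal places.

MnO (M=70.937): mol = 0.29012; Mn = 0.29012, O = 0.29012.
FeO (M=71.844): mol = 0.31666; Fe = 0.31666, O = 0.31666.
Al2O3 (M=101.961): mol = 0.20371; Al = 0.40742, O = 0.61113.
SiO2 (M=60.083): mol = 0.60716; Si = 0.60716, O = 1.21432.
ΣO = 2.43223; factor = 12/ΣO = 4.93374.
Si apfu = 0.60716 × 4.93374 = 2.996.

2.996 Si apfu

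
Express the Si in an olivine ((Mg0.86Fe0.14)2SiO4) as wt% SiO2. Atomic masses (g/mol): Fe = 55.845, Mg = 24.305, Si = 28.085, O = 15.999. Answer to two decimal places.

Formula mass = 149.522 g/mol.
1 Si → 1.0000 mol SiO2 per formula unit; M(SiO2) = 60.083, so SiO2 mass = 60.083 g.
60.083/149.522 × 100 = 40.18 wt%.

40.18 wt%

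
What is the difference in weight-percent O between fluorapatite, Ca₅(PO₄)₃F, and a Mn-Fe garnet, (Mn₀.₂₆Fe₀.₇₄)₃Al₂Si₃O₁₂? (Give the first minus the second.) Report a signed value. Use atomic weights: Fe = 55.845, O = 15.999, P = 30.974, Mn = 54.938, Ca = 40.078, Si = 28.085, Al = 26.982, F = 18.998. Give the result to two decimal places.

-0.56 percentage points

O in Ca₅(PO₄)₃F: molar mass 504.298 g/mol; 12×15.999 = 191.988 g → 38.07 wt%.
O in (Mn₀.₂₆Fe₀.₇₄)₃Al₂Si₃O₁₂: molar mass 497.035 g/mol; 12×15.999 = 191.988 g → 38.63 wt%.
Difference = 38.07 − 38.63 = -0.56 percentage points.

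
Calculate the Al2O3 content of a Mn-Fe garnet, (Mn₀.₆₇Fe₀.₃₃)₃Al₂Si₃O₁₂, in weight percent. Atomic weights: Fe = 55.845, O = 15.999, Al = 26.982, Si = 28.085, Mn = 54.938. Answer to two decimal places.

20.56 wt%

Molar mass of (Mn₀.₆₇Fe₀.₃₃)₃Al₂Si₃O₁₂ = 2.01×54.938 + 0.99×55.845 + 2×26.982 + 3×28.085 + 12×15.999 = 495.919 g/mol.
Each formula unit contains 2 Al, equivalent to 2/2 = 1.0000 mol Al2O3.
M(Al2O3) = 2×26.982 + 3×15.999 = 101.961 g/mol.
Mass of Al2O3 per formula unit = 1.0000 × 101.961 = 101.961 g.
Al2O3 wt% = 101.961 / 495.919 × 100 = 20.56%.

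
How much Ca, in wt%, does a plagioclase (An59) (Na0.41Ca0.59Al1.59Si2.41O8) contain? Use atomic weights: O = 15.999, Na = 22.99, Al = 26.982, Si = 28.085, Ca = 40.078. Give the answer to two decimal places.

8.70 wt%

Molar mass of Na0.41Ca0.59Al1.59Si2.41O8: 0.41·22.99 + 0.59·40.078 + 1.59·26.982 + 2.41·28.085 + 8·15.999 = 271.650 g/mol.
Mass of Ca per formula unit: 0.59 × 40.078 = 23.646 g.
Weight fraction Ca = 23.646 / 271.650 = 0.0870.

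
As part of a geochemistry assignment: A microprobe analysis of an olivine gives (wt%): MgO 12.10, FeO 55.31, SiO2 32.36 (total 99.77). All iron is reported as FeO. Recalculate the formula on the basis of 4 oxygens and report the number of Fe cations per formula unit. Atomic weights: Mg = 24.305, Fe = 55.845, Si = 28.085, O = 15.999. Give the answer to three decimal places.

MgO: 12.10/40.304 = 0.30022 mol → 0.30022 mol Mg, 0.30022 mol O.
FeO: 55.31/71.844 = 0.76986 mol → 0.76986 mol Fe, 0.76986 mol O.
SiO2: 32.36/60.083 = 0.53859 mol → 0.53859 mol Si, 1.07718 mol O.
Total oxygen = 2.14726 mol. Normalization factor = 4/2.14726 = 1.86284.
Fe per 4 O = 0.76986 × 1.86284 = 1.434.

1.434 Fe apfu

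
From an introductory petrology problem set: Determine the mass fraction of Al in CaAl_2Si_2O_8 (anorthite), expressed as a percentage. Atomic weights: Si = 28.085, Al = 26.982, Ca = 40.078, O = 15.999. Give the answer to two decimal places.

M(CaAl_2Si_2O_8) = 278.204 g/mol.
Al contributes 2 × 26.982 = 53.964 g per mole.
53.964/278.204 = 0.1940 → 19.40%.

19.40 mass %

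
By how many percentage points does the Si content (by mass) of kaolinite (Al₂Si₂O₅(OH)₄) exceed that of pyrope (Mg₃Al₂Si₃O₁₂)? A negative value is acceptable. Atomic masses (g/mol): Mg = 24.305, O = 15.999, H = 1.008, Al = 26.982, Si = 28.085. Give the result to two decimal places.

First mineral: 56.170 g Si in 258.157 g formula = 21.76 wt% Si.
Second mineral: 84.255 g Si in 403.122 g formula = 20.90 wt% Si.
21.76% − 20.90% gives a difference of 0.86 percentage points.

0.86 percentage points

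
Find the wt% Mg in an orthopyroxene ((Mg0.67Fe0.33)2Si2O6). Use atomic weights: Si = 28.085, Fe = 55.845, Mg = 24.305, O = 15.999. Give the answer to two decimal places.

Formula mass = 1.34×24.305 + 0.66×55.845 + 2×28.085 + 6×15.999 = 221.590 g/mol, of which 32.569 g is Mg.
So Mg makes up 32.569/221.590 = 0.1470 of the mass, i.e. 14.70%.

14.70 weight percent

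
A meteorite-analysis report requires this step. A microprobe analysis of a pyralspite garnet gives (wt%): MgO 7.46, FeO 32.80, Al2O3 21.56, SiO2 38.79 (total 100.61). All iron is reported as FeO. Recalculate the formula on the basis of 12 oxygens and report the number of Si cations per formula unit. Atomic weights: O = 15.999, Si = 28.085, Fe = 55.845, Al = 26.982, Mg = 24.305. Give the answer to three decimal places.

3.018 Si apfu

7.46 wt% MgO ÷ 40.304 g/mol = 0.18509 mol, giving 0.18509 Mg and 0.18509 O.
32.80 wt% FeO ÷ 71.844 g/mol = 0.45654 mol, giving 0.45654 Fe and 0.45654 O.
21.56 wt% Al2O3 ÷ 101.961 g/mol = 0.21145 mol, giving 0.42290 Al and 0.63435 O.
38.79 wt% SiO2 ÷ 60.083 g/mol = 0.64561 mol, giving 0.64561 Si and 1.29122 O.
Oxygen sums to 2.56720; scaling by 12/2.56720 = 4.67435 puts the formula on 12 O.
Si: 0.64561 × 4.67435 = 3.018 atoms per formula unit.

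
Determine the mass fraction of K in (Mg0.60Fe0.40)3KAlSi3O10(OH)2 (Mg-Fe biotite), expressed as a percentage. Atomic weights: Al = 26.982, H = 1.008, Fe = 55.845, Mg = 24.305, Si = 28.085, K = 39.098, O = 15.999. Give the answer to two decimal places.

M((Mg0.60Fe0.40)3KAlSi3O10(OH)2) = 455.102 g/mol.
K contributes 1 × 39.098 = 39.098 g per mole.
39.098/455.102 = 0.0859 → 8.59%.

8.59 mass %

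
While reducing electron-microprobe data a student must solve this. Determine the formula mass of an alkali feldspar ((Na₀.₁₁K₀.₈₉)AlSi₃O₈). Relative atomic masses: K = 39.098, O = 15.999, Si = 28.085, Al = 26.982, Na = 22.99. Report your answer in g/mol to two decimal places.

276.56 g/mol

M = 0.11(22.99) + 0.89(39.098) + 1(26.982) + 3(28.085) + 8(15.999)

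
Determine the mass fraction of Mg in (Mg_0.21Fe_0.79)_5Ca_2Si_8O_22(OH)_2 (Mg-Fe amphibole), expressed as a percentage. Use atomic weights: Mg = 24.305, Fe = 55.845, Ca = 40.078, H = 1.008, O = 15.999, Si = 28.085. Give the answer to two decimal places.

2.72 weight percent

M((Mg_0.21Fe_0.79)_5Ca_2Si_8O_22(OH)_2) = 936.936 g/mol.
Mg contributes 1.05 × 24.305 = 25.520 g per mole.
25.520/936.936 = 0.0272 → 2.72%.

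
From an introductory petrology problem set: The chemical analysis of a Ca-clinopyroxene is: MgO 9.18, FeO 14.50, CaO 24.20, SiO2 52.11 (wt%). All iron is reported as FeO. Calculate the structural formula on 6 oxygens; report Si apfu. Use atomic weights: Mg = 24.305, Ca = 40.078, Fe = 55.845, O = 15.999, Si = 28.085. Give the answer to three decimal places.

MgO: 9.18/40.304 = 0.22777 mol → 0.22777 mol Mg, 0.22777 mol O.
FeO: 14.50/71.844 = 0.20183 mol → 0.20183 mol Fe, 0.20183 mol O.
CaO: 24.20/56.077 = 0.43155 mol → 0.43155 mol Ca, 0.43155 mol O.
SiO2: 52.11/60.083 = 0.86730 mol → 0.86730 mol Si, 1.73460 mol O.
Total oxygen = 2.59575 mol. Normalization factor = 6/2.59575 = 2.31147.
Si per 6 O = 0.86730 × 2.31147 = 2.005.

2.005 Si apfu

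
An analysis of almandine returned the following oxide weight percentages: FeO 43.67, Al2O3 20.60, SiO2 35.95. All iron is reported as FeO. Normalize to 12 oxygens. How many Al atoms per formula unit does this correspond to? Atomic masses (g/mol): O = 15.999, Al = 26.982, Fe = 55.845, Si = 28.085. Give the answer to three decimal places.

2.011 Al apfu

43.67 wt% FeO ÷ 71.844 g/mol = 0.60784 mol, giving 0.60784 Fe and 0.60784 O.
20.60 wt% Al2O3 ÷ 101.961 g/mol = 0.20204 mol, giving 0.40408 Al and 0.60612 O.
35.95 wt% SiO2 ÷ 60.083 g/mol = 0.59834 mol, giving 0.59834 Si and 1.19668 O.
Oxygen sums to 2.41064; scaling by 12/2.41064 = 4.97793 puts the formula on 12 O.
Al: 0.40408 × 4.97793 = 2.011 atoms per formula unit.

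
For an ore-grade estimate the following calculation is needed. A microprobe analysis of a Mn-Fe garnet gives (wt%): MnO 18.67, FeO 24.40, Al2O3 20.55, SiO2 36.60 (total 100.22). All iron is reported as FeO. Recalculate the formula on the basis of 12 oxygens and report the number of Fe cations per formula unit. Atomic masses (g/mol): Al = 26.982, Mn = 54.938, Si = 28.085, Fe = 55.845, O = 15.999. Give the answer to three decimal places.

18.67 wt% MnO ÷ 70.937 g/mol = 0.26319 mol, giving 0.26319 Mn and 0.26319 O.
24.40 wt% FeO ÷ 71.844 g/mol = 0.33962 mol, giving 0.33962 Fe and 0.33962 O.
20.55 wt% Al2O3 ÷ 101.961 g/mol = 0.20155 mol, giving 0.40310 Al and 0.60465 O.
36.60 wt% SiO2 ÷ 60.083 g/mol = 0.60916 mol, giving 0.60916 Si and 1.21832 O.
Oxygen sums to 2.42578; scaling by 12/2.42578 = 4.94686 puts the formula on 12 O.
Fe: 0.33962 × 4.94686 = 1.680 atoms per formula unit.

1.680 Fe apfu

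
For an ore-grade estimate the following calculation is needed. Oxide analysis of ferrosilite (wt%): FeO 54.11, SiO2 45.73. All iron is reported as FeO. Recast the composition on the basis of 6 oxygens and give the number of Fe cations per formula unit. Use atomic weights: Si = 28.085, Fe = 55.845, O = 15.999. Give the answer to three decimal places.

1.986 Fe apfu

FeO (M=71.844): mol = 0.75316; Fe = 0.75316, O = 0.75316.
SiO2 (M=60.083): mol = 0.76111; Si = 0.76111, O = 1.52222.
ΣO = 2.27538; factor = 6/ΣO = 2.63692.
Fe apfu = 0.75316 × 2.63692 = 1.986.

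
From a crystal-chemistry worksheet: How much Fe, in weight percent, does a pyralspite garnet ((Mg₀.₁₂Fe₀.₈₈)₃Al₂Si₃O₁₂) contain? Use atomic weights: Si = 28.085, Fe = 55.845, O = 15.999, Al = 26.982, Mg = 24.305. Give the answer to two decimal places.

30.31 weight percent

Molar mass of (Mg₀.₁₂Fe₀.₈₈)₃Al₂Si₃O₁₂: 0.36×24.305 + 2.64×55.845 + 2×26.982 + 3×28.085 + 12×15.999 = 486.388 g/mol.
Mass of Fe per formula unit: 2.64 × 55.845 = 147.431 g.
Weight fraction Fe = 147.431 / 486.388 = 0.3031.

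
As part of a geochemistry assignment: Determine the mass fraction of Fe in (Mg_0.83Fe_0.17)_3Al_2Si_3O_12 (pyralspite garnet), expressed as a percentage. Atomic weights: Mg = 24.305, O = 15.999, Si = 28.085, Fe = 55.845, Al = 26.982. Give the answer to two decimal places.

6.79 wt%

Molar mass of (Mg_0.83Fe_0.17)_3Al_2Si_3O_12: 2.49*24.305 + 0.51*55.845 + 2*26.982 + 3*28.085 + 12*15.999 = 419.207 g/mol.
Mass of Fe per formula unit: 0.51 × 55.845 = 28.481 g.
Weight fraction Fe = 28.481 / 419.207 = 0.0679.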